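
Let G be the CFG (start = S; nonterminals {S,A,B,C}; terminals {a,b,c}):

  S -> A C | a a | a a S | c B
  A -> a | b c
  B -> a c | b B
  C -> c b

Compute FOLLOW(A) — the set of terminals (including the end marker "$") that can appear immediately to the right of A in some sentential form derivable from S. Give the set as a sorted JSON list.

FIRST iteration:
pass 1:
  A via A→a: +{a}
  A via A→b c: +{b}
  B via B→a c: +{a}
  B via B→b B: +{b}
  C via C→c b: +{c}
  S via S→A C: +{a,b}
  S via S→c B: +{c}
  S: {a,b,c}  A: {a,b}  B: {a,b}  C: {c}
pass 2: done
  S: {a,b,c}  A: {a,b}  B: {a,b}  C: {c}

FOLLOW sets:
FOLLOW(S) := {$}
iter 1:
  S→A C: FOLLOW(A) ⊇ FIRST(C) = {c}; new: +{c}
  S→A C: FOLLOW(C) ⊇ FOLLOW(S) ⊇ {$}; new: +{$}
  S→c B: FOLLOW(B) ⊇ FOLLOW(S) ⊇ {$}; new: +{$}
  S: {$}  A: {c}  B: {$}  C: {$}
iter 2: — fixpoint
  S: {$}  A: {c}  B: {$}  C: {$}

FOLLOW(A) = ["c"]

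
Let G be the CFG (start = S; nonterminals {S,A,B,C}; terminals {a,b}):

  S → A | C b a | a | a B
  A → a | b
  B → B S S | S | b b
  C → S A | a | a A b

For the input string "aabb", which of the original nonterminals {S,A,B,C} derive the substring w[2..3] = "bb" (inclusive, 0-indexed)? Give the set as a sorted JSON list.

Convert to CNF:
  S -> C X5 | T1 B | a | b
  A -> a | b
  B -> B X2 | C X3 | T0 T0 | T1 B | a | b
  C -> S A | T1 X4 | a
  T0 -> b
  T1 -> a
  X2 -> S S
  X3 -> T0 T1
  X4 -> A T0
  X5 -> T0 T1

Fill CYK table bottom-up, restricted to cells inside w[2..3]:
  [2..2]={A,B,S,T0}  "b"  orig:{A,B,S}
  [3..3]={A,B,S,T0}  "b"  orig:{A,B,S}
  [2..3]={B,C,X2,X4}  "bb"  orig:{B,C}

Original NTs in T[2,3] deriving "bb": ["B", "C"]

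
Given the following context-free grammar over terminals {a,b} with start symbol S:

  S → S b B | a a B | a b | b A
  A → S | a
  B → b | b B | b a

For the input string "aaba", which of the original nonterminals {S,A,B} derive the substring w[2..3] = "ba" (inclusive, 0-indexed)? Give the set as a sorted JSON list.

CNF form of G:
  S -> S X4 | T0 A | T1 T0 | T1 X5
  A -> S X2 | T0 A | T1 T0 | T1 X3 | a
  B -> T0 B | T0 T1 | b
  T0 -> b
  T1 -> a
  X2 -> T0 B
  X3 -> T1 B
  X4 -> T0 B
  X5 -> T1 B

CYK table (by increasing span) — only the sub-triangle for w[2..3]:
  [2..2]={B,T0}  "b"  orig:{B}
  [3..3]={A,T1}  "a"  orig:{A}
  [2..3]={A,B,S}  "ba"

Original NTs in T[2,3] deriving "ba": ["A", "B", "S"]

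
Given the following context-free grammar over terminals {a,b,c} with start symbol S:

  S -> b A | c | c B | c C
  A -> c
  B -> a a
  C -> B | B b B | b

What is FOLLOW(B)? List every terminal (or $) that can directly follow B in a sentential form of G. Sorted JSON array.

FIRST iteration:
pass 1:
  A via A→c: +{c}
  B via B→a a: +{a}
  C via C→B: +{a}
  C via C→b: +{b}
  S via S→b A: +{b}
  S via S→c: +{c}
  FIRST(S)={b,c}  FIRST(A)={c}  FIRST(B)={a}  FIRST(C)={a,b}
pass 2: (no change)
  FIRST(S)={b,c}  FIRST(A)={c}  FIRST(B)={a}  FIRST(C)={a,b}

FOLLOW iteration:
seed FOLLOW(S) with $
round 1:
  C→B b B: FOLLOW(B) ⊇ FIRST(b) = {b}; new: +{b}
  S→b A: FOLLOW(A) ⊇ FOLLOW(S) ⊇ {$}; new: +{$}
  S→c B: FOLLOW(B) ⊇ FOLLOW(S) ⊇ {$}; new: +{$}
  S→c C: FOLLOW(C) ⊇ FOLLOW(S) ⊇ {$}; new: +{$}
  FOLLOW[S]={$}  FOLLOW[A]={$}  FOLLOW[B]={$,b}  FOLLOW[C]={$}
round 2: (no change)
  FOLLOW[S]={$}  FOLLOW[A]={$}  FOLLOW[B]={$,b}  FOLLOW[C]={$}

FOLLOW(B) = ["$", "b"]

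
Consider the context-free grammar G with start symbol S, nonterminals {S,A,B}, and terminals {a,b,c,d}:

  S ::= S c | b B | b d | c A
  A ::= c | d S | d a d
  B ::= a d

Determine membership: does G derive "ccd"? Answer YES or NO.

CNF form of G:
  S -> S T2 | T2 A | T3 B | T3 T0
  A -> T0 S | T0 X4 | c
  B -> T1 T0
  T0 -> d
  T1 -> a
  T2 -> c
  T3 -> b
  X4 -> T1 T0

Fill CYK table bottom-up:
  [0..0]={A,T2}  "c"  orig:{A}
  [1..1]={A,T2}  "c"  orig:{A}
  [2..2]={T0}  "d"  orig:{}
  [0..1]={S}  "cc"
  [1..2]=∅  "cd"
  [0..2]=∅  "ccd"

S ∉ T[0,2] ⇒ NO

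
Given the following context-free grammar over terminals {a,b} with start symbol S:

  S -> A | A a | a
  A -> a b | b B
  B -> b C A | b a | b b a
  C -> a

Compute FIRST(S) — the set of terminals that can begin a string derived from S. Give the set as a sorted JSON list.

Compute FIRST by fixpoint:
round 1:
  A via A→a b: +{a}
  A via A→b B: +{b}
  B via B→b C A: +{b}
  C via C→a: +{a}
  S via S→A: +{a,b}
  FIRST(S)={a,b}  FIRST(A)={a,b}  FIRST(B)={b}  FIRST(C)={a}
round 2: (stable)
  FIRST(S)={a,b}  FIRST(A)={a,b}  FIRST(B)={b}  FIRST(C)={a}

FIRST(S) = ["a", "b"]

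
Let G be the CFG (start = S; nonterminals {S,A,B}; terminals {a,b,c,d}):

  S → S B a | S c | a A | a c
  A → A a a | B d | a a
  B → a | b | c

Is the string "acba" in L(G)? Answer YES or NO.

CNF form of G:
  S -> S T2 | S X4 | T0 A | T0 T2
  A -> A X3 | B T1 | T0 T0
  B -> a | b | c
  T0 -> a
  T1 -> d
  T2 -> c
  X3 -> T0 T0
  X4 -> B T0

CYK table (by increasing span):
  cell(0,0) a: {B,T0}  orig:{B}
  cell(1,1) c: {B,T2}  orig:{B}
  cell(2,2) b: {B}
  cell(3,3) a: {B,T0}  orig:{B}
  cell(0,1) ac: {S}
  cell(1,2) cb: ∅
  cell(2,3) ba: {X4}  orig:{}
  cell(0,2) acb: ∅
  cell(1,3) cba: ∅
  cell(0,3) acba: {S}

S ∈ T[0,3] ⇒ YES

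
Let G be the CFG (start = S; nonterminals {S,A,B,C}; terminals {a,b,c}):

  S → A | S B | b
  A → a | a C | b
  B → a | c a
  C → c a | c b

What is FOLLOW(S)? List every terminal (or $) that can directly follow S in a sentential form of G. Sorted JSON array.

Compute FIRST by fixpoint:
iter 1:
  A via A→a: +{a}
  A via A→b: +{b}
  B via B→a: +{a}
  B via B→c a: +{c}
  C via C→c a: +{c}
  S via S→A: +{a,b}
  FIRST[S]={a,b}  FIRST[A]={a,b}  FIRST[B]={a,c}  FIRST[C]={c}
iter 2: (no change)
  FIRST[S]={a,b}  FIRST[A]={a,b}  FIRST[B]={a,c}  FIRST[C]={c}

FOLLOW iteration:
FOLLOW(S) := {$}
[1]
  S→A: FOLLOW(A) ⊇ FOLLOW(S) ⊇ {$}; new: +{$}
  S→S B: FOLLOW(S) ⊇ FIRST(B) = {a,c}; new: +{a,c}
  S→S B: FOLLOW(B) ⊇ FOLLOW(S) ⊇ {$,a,c}; new: +{$,a,c}
  FOLLOW[S]={$,a,c}  FOLLOW[A]={$}  FOLLOW[B]={$,a,c}  FOLLOW[C]={}
[2]
  A→a C: FOLLOW(C) ⊇ FOLLOW(A) ⊇ {$}; new: +{$}
  S→A: FOLLOW(A) ⊇ FOLLOW(S) ⊇ {$,a,c}; new: +{a,c}
  FOLLOW[S]={$,a,c}  FOLLOW[A]={$,a,c}  FOLLOW[B]={$,a,c}  FOLLOW[C]={$}
[3]
  A→a C: FOLLOW(C) ⊇ FOLLOW(A) ⊇ {$,a,c}; new: +{a,c}
  FOLLOW[S]={$,a,c}  FOLLOW[A]={$,a,c}  FOLLOW[B]={$,a,c}  FOLLOW[C]={$,a,c}
[4] — fixpoint
  FOLLOW[S]={$,a,c}  FOLLOW[A]={$,a,c}  FOLLOW[B]={$,a,c}  FOLLOW[C]={$,a,c}

FOLLOW(S) = ["$", "a", "c"]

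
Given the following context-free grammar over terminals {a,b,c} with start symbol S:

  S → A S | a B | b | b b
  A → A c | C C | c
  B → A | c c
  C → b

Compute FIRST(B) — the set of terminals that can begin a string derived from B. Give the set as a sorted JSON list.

Compute FIRST by fixpoint:
iter 1:
  A via A→c: +{c}
  B via B→A: +{c}
  C via C→b: +{b}
  S via S→A S: +{c}
  S via S→a B: +{a}
  S via S→b: +{b}
  FIRST(S)={a,b,c}  FIRST(A)={c}  FIRST(B)={c}  FIRST(C)={b}
iter 2:
  A via A→C C: +{b}
  B via B→A: +{b}
  FIRST(S)={a,b,c}  FIRST(A)={b,c}  FIRST(B)={b,c}  FIRST(C)={b}
iter 3: (stable)
  FIRST(S)={a,b,c}  FIRST(A)={b,c}  FIRST(B)={b,c}  FIRST(C)={b}

FIRST(B) = ["b", "c"]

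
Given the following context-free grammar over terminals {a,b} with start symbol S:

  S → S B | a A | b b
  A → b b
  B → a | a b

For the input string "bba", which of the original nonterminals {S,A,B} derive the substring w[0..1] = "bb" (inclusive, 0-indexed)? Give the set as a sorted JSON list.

Convert to CNF:
  S -> S B | T0 T0 | T1 A
  A -> T0 T0
  B -> T1 T0 | a
  T0 -> b
  T1 -> a

CYK fill (cells [i..j] with 0 ≤ i ≤ j ≤ 1 only):
  cell(0,0) b: {T0}  orig:{}
  cell(1,1) b: {T0}  orig:{}
  cell(0,1) bb: {A,S}

Original NTs in T[0,1] deriving "bb": ["A", "S"]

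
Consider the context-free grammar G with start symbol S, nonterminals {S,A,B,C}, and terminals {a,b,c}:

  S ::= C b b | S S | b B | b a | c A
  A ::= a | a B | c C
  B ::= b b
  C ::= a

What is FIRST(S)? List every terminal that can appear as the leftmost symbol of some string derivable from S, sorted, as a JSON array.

FIRST sets, iterate to fixpoint:
[1]
  A via A→a: +{a}
  A via A→c C: +{c}
  B via B→b b: +{b}
  C via C→a: +{a}
  S via S→C b b: +{a}
  S via S→b B: +{b}
  S via S→c A: +{c}
  S: {a,b,c}  A: {a,c}  B: {b}  C: {a}
[2] — fixpoint
  S: {a,b,c}  A: {a,c}  B: {b}  C: {a}

FIRST(S) = ["a", "b", "c"]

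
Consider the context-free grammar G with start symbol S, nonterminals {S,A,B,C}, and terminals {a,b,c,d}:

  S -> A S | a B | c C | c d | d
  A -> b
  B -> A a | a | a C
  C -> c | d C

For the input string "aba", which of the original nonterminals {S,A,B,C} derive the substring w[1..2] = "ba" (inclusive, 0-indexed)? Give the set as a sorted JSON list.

Convert to CNF:
  S -> A S | T0 B | T2 C | T2 T1 | d
  A -> b
  B -> A T0 | T0 C | a
  C -> T1 C | c
  T0 -> a
  T1 -> d
  T2 -> c

Fill CYK table bottom-up, restricted to cells inside w[1..2]:
  T[1,1] 'b' = {A}
  T[2,2] 'a' = {B,T0}  orig:{B}
  T[1,2] 'ba' = {B}

Original NTs in T[1,2] deriving "ba": ["B"]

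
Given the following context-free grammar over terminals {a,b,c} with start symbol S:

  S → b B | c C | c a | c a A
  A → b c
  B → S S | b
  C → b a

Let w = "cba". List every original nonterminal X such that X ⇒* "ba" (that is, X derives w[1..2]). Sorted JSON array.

CNF form of G:
  S -> T0 B | T1 C | T1 T2 | T1 X3
  A -> T0 T1
  B -> S S | b
  C -> T0 T2
  T0 -> b
  T1 -> c
  T2 -> a
  X3 -> T2 A

Fill CYK table bottom-up — only the sub-triangle for w[1..2]:
  [1..1]={B,T0}  "b"  orig:{B}
  [2..2]={T2}  "a"  orig:{}
  [1..2]={C}  "ba"

Original NTs in T[1,2] deriving "ba": ["C"]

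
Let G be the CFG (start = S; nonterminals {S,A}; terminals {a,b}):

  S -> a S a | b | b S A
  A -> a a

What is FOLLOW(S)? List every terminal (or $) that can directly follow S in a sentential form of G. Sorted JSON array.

FIRST sets, iterate to fixpoint:
round 1:
  A via A→a a: +{a}
  S via S→a S a: +{a}
  S via S→b: +{b}
  FIRST[S]={a,b}  FIRST[A]={a}
round 2: (no change)
  FIRST[S]={a,b}  FIRST[A]={a}

Compute FOLLOW by fixpoint:
seed FOLLOW(S) with $
round 1:
  S→a S a: FOLLOW(S) ⊇ FIRST(a) = {a}; new: +{a}
  S→b S A: FOLLOW(A) ⊇ FOLLOW(S) ⊇ {$,a}; new: +{$,a}
  FOLLOW(S)={$,a}  FOLLOW(A)={$,a}
round 2: done
  FOLLOW(S)={$,a}  FOLLOW(A)={$,a}

FOLLOW(S) = ["$", "a"]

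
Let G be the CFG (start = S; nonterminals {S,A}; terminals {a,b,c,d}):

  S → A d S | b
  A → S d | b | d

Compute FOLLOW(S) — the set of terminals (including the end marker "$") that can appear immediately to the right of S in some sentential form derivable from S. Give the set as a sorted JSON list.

FIRST iteration:
round 1:
  A via A→b: +{b}
  A via A→d: +{d}
  S via S→A d S: +{b,d}
  FIRST[S]={b,d}  FIRST[A]={b,d}
round 2: — fixpoint
  FIRST[S]={b,d}  FIRST[A]={b,d}

FOLLOW sets:
initialize: $ ∈ FOLLOW(S)
iter 1:
  A→S d: FOLLOW(S) ⊇ FIRST(d) = {d}; new: +{d}
  S→A d S: FOLLOW(A) ⊇ FIRST(d) = {d}; new: +{d}
  FOLLOW[S]={$,d}  FOLLOW[A]={d}
iter 2: — fixpoint
  FOLLOW[S]={$,d}  FOLLOW[A]={d}

FOLLOW(S) = ["$", "d"]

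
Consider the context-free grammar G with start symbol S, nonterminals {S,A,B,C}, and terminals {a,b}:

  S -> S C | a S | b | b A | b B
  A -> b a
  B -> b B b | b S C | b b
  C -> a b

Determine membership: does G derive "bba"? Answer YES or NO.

CNF form of G:
  S -> S C | T0 A | T0 B | T1 S | b
  A -> T0 T1
  B -> T0 T0 | T0 X2 | T0 X3
  C -> T1 T0
  T0 -> b
  T1 -> a
  X2 -> B T0
  X3 -> S C

Fill CYK table bottom-up:
  [0..0]={S,T0}  "b"  orig:{S}
  [1..1]={S,T0}  "b"  orig:{S}
  [2..2]={T1}  "a"  orig:{}
  [0..1]={B}  "bb"
  [1..2]={A}  "ba"
  [0..2]={S}  "bba"

S ∈ T[0,2] ⇒ YES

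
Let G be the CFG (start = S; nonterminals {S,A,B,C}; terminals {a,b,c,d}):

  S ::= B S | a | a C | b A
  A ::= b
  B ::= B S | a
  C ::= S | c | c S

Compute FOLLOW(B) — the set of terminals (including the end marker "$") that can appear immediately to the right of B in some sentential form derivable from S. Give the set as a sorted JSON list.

FIRST iteration:
[1]
  A via A→b: +{b}
  B via B→a: +{a}
  C via C→c: +{c}
  S via S→B S: +{a}
  S via S→b A: +{b}
  S: {a,b}  A: {b}  B: {a}  C: {c}
[2]
  C via C→S: +{a,b}
  S: {a,b}  A: {b}  B: {a}  C: {a,b,c}
[3] (stable)
  S: {a,b}  A: {b}  B: {a}  C: {a,b,c}

Compute FOLLOW by fixpoint:
seed FOLLOW(S) with $
[1]
  B→B S: FOLLOW(B) ⊇ FIRST(S) = {a,b}; new: +{a,b}
  B→B S: FOLLOW(S) ⊇ FOLLOW(B) ⊇ {a,b}; new: +{a,b}
  S→a C: FOLLOW(C) ⊇ FOLLOW(S) ⊇ {$,a,b}; new: +{$,a,b}
  S→b A: FOLLOW(A) ⊇ FOLLOW(S) ⊇ {$,a,b}; new: +{$,a,b}
  FOLLOW[S]={$,a,b}  FOLLOW[A]={$,a,b}  FOLLOW[B]={a,b}  FOLLOW[C]={$,a,b}
[2] — fixpoint
  FOLLOW[S]={$,a,b}  FOLLOW[A]={$,a,b}  FOLLOW[B]={a,b}  FOLLOW[C]={$,a,b}

FOLLOW(B) = ["a", "b"]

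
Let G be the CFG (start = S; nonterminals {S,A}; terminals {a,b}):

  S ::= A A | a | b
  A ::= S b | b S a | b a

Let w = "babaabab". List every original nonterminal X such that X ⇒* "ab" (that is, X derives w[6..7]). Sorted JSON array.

CNF form of G:
  S -> A A | a | b
  A -> S T0 | T0 T1 | T0 X2
  T0 -> b
  T1 -> a
  X2 -> S T1

CYK fill — only the sub-triangle for w[6..7]:
  cell(6,6) a: {S,T1}  orig:{S}
  cell(7,7) b: {S,T0}  orig:{S}
  cell(6,7) ab: {A}

Original NTs in T[6,7] deriving "ab": ["A"]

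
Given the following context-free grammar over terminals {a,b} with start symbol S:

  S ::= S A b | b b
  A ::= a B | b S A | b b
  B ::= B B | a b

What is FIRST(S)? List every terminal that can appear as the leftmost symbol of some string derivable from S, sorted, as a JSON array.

Compute FIRST by fixpoint:
iter 1:
  A via A→a B: +{a}
  A via A→b S A: +{b}
  B via B→a b: +{a}
  S via S→b b: +{b}
  S: {b}  A: {a,b}  B: {a}
iter 2: done
  S: {b}  A: {a,b}  B: {a}

FIRST(S) = ["b"]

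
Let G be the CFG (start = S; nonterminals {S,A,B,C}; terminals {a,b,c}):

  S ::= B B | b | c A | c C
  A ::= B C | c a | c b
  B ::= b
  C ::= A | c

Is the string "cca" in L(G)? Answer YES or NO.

CNF form of G:
  S -> B B | T0 A | T0 C | b
  A -> B C | T0 T1 | T0 T2
  B -> b
  C -> B C | T0 T1 | T0 T2 | c
  T0 -> c
  T1 -> a
  T2 -> b

Fill CYK table bottom-up:
  T[0,0] 'c' = {C,T0}  orig:{C}
  T[1,1] 'c' = {C,T0}  orig:{C}
  T[2,2] 'a' = {T1}  orig:{}
  T[0,1] 'cc' = {S}
  T[1,2] 'ca' = {A,C}
  T[0,2] 'cca' = {S}

S ∈ T[0,2] ⇒ YES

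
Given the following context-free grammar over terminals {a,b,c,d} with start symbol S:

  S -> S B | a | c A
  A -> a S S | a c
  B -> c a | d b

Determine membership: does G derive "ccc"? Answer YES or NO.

Convert to CNF:
  S -> S B | T1 A | a
  A -> T0 T1 | T0 X4
  B -> T1 T0 | T2 T3
  T0 -> a
  T1 -> c
  T2 -> d
  T3 -> b
  X4 -> S S

CYK fill:
  [0..0]={T1}  "c"  orig:{}
  [1..1]={T1}  "c"  orig:{}
  [2..2]={T1}  "c"  orig:{}
  [0..1]=∅  "cc"
  [1..2]=∅  "cc"
  [0..2]=∅  "ccc"

S ∉ T[0,2] ⇒ NO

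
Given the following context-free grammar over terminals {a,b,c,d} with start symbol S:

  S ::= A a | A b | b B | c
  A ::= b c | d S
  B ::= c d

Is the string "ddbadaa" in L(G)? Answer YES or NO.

Convert to CNF:
  S -> A T0 | A T3 | T0 B | c
  A -> T0 T1 | T2 S
  B -> T1 T2
  T0 -> b
  T1 -> c
  T2 -> d
  T3 -> a

CYK table (by increasing span):
  cell(0,0) d: {T2}  orig:{}
  cell(1,1) d: {T2}  orig:{}
  cell(2,2) b: {T0}  orig:{}
  cell(3,3) a: {T3}  orig:{}
  cell(4,4) d: {T2}  orig:{}
  cell(5,5) a: {T3}  orig:{}
  cell(6,6) a: {T3}  orig:{}
  cell(0,1) dd: ∅
  cell(1,2) db: ∅
  cell(2,3) ba: ∅
  cell(3,4) ad: ∅
  cell(4,5) da: ∅
  cell(5,6) aa: ∅
  cell(0,2) ddb: ∅
  cell(1,3) dba: ∅
  cell(2,4) bad: ∅
  cell(3,5) ada: ∅
  cell(4,6) daa: ∅
  cell(0,3) ddba: ∅
  cell(1,4) dbad: ∅
  cell(2,5) bada: ∅
  cell(3,6) adaa: ∅
  cell(0,4) ddbad: ∅
  cell(1,5) dbada: ∅
  cell(2,6) badaa: ∅
  cell(0,5) ddbada: ∅
  cell(1,6) dbadaa: ∅
  cell(0,6) ddbadaa: ∅

S ∉ T[0,6] ⇒ NO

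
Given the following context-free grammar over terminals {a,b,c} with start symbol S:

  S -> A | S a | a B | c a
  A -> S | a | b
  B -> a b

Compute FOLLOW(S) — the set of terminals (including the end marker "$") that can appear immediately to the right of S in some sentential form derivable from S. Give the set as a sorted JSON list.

FIRST sets, iterate to fixpoint:
round 1:
  A via A→a: +{a}
  A via A→b: +{b}
  B via B→a b: +{a}
  S via S→A: +{a,b}
  S via S→c a: +{c}
  S: {a,b,c}  A: {a,b}  B: {a}
round 2:
  A via A→S: +{c}
  S: {a,b,c}  A: {a,b,c}  B: {a}
round 3: done
  S: {a,b,c}  A: {a,b,c}  B: {a}

FOLLOW iteration:
seed FOLLOW(S) with $
iter 1:
  S→A: FOLLOW(A) ⊇ FOLLOW(S) ⊇ {$}; new: +{$}
  S→S a: FOLLOW(S) ⊇ FIRST(a) = {a}; new: +{a}
  S→a B: FOLLOW(B) ⊇ FOLLOW(S) ⊇ {$,a}; new: +{$,a}
  S: {$,a}  A: {$}  B: {$,a}
iter 2:
  S→A: FOLLOW(A) ⊇ FOLLOW(S) ⊇ {$,a}; new: +{a}
  S: {$,a}  A: {$,a}  B: {$,a}
iter 3: done
  S: {$,a}  A: {$,a}  B: {$,a}

FOLLOW(S) = ["$", "a"]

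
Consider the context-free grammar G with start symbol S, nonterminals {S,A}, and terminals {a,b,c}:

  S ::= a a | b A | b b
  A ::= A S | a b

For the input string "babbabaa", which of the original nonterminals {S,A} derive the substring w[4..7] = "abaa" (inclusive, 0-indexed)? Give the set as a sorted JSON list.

Convert to CNF:
  S -> T0 T0 | T1 A | T1 T1
  A -> A S | T0 T1
  T0 -> a
  T1 -> b

CYK table (by increasing span) — only the sub-triangle for w[4..7]:
  T[4,4] 'a' = {T0}  orig:{}
  T[5,5] 'b' = {T1}  orig:{}
  T[6,6] 'a' = {T0}  orig:{}
  T[7,7] 'a' = {T0}  orig:{}
  T[4,5] 'ab' = {A}
  T[5,6] 'ba' = ∅
  T[6,7] 'aa' = {S}
  T[4,6] 'aba' = ∅
  T[5,7] 'baa' = ∅
  T[4,7] 'abaa' = {A}

Original NTs in T[4,7] deriving "abaa": ["A"]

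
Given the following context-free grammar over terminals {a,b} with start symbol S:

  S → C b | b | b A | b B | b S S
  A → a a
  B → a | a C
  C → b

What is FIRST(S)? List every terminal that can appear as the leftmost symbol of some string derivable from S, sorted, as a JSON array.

FIRST iteration:
iter 1:
  A via A→a a: +{a}
  B via B→a: +{a}
  C via C→b: +{b}
  S via S→C b: +{b}
  S: {b}  A: {a}  B: {a}  C: {b}
iter 2: — fixpoint
  S: {b}  A: {a}  B: {a}  C: {b}

FIRST(S) = ["b"]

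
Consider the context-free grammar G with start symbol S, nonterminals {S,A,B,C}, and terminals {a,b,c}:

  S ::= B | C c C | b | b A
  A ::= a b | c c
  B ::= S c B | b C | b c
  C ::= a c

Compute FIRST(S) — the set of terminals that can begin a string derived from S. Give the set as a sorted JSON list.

FIRST sets, iterate to fixpoint:
iter 1:
  A via A→a b: +{a}
  A via A→c c: +{c}
  B via B→b C: +{b}
  C via C→a c: +{a}
  S via S→B: +{b}
  S via S→C c C: +{a}
  S: {a,b}  A: {a,c}  B: {b}  C: {a}
iter 2:
  B via B→S c B: +{a}
  S: {a,b}  A: {a,c}  B: {a,b}  C: {a}
iter 3: (no change)
  S: {a,b}  A: {a,c}  B: {a,b}  C: {a}

FIRST(S) = ["a", "b"]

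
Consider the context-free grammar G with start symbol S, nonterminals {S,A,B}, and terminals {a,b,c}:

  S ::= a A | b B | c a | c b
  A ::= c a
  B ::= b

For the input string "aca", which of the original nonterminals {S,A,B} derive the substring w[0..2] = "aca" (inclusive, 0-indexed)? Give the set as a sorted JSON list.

CNF form of G:
  S -> T0 T1 | T0 T2 | T1 A | T2 B
  A -> T0 T1
  B -> b
  T0 -> c
  T1 -> a
  T2 -> b

CYK fill, restricted to cells inside w[0..2]:
  cell(0,0) a: {T1}  orig:{}
  cell(1,1) c: {T0}  orig:{}
  cell(2,2) a: {T1}  orig:{}
  cell(0,1) ac: ∅
  cell(1,2) ca: {A,S}
  cell(0,2) aca: {S}

Original NTs in T[0,2] deriving "aca": ["S"]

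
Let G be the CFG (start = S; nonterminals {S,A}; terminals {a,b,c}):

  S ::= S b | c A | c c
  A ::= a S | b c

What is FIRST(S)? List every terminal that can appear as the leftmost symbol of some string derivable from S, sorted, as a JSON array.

FIRST iteration:
iter 1:
  A via A→a S: +{a}
  A via A→b c: +{b}
  S via S→c A: +{c}
  S: {c}  A: {a,b}
iter 2: — fixpoint
  S: {c}  A: {a,b}

FIRST(S) = ["c"]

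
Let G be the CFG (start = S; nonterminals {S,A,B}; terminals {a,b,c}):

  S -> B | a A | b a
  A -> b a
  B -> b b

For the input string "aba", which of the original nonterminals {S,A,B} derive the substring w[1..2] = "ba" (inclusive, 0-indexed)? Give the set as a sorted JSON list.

CNF form of G:
  S -> T0 T0 | T0 T1 | T1 A
  A -> T0 T1
  B -> T0 T0
  T0 -> b
  T1 -> a

CYK table (by increasing span), restricted to cells inside w[1..2]:
  [1..1]={T0}  "b"  orig:{}
  [2..2]={T1}  "a"  orig:{}
  [1..2]={A,S}  "ba"

Original NTs in T[1,2] deriving "ba": ["A", "S"]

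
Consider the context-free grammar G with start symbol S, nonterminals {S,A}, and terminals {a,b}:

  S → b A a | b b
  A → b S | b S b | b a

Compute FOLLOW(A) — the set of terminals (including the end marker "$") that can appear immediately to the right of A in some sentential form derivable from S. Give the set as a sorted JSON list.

FIRST iteration:
pass 1:
  A via A→b S: +{b}
  S via S→b A a: +{b}
  FIRST[S]={b}  FIRST[A]={b}
pass 2: (stable)
  FIRST[S]={b}  FIRST[A]={b}

FOLLOW sets:
initialize: $ ∈ FOLLOW(S)
iter 1:
  A→b S b: FOLLOW(S) ⊇ FIRST(b) = {b}; new: +{b}
  S→b A a: FOLLOW(A) ⊇ FIRST(a) = {a}; new: +{a}
  FOLLOW(S)={$,b}  FOLLOW(A)={a}
iter 2:
  A→b S: FOLLOW(S) ⊇ FOLLOW(A) ⊇ {a}; new: +{a}
  FOLLOW(S)={$,a,b}  FOLLOW(A)={a}
iter 3: (stable)
  FOLLOW(S)={$,a,b}  FOLLOW(A)={a}

FOLLOW(A) = ["a"]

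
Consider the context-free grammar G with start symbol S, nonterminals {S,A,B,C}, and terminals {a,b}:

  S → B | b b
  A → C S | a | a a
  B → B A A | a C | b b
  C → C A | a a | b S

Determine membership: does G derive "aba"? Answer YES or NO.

CNF form of G:
  S -> B X3 | T0 C | T1 T1
  A -> C S | T0 T0 | a
  B -> B X2 | T0 C | T1 T1
  C -> C A | T0 T0 | T1 S
  T0 -> a
  T1 -> b
  X2 -> A A
  X3 -> A A

CYK table (by increasing span):
  cell(0,0) a: {A,T0}  orig:{A}
  cell(1,1) b: {T1}  orig:{}
  cell(2,2) a: {A,T0}  orig:{A}
  cell(0,1) ab: ∅
  cell(1,2) ba: ∅
  cell(0,2) aba: ∅

S ∉ T[0,2] ⇒ NO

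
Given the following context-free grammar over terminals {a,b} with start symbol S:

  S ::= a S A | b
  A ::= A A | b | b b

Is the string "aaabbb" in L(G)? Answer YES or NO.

Convert to CNF:
  S -> T1 X2 | b
  A -> A A | T0 T0 | b
  T0 -> b
  T1 -> a
  X2 -> S A

CYK table (by increasing span):
  [0..0]={T1}  "a"  orig:{}
  [1..1]={T1}  "a"  orig:{}
  [2..2]={T1}  "a"  orig:{}
  [3..3]={A,S,T0}  "b"  orig:{A,S}
  [4..4]={A,S,T0}  "b"  orig:{A,S}
  [5..5]={A,S,T0}  "b"  orig:{A,S}
  [0..1]=∅  "aa"
  [1..2]=∅  "aa"
  [2..3]=∅  "ab"
  [3..4]={A,X2}  "bb"  orig:{A}
  [4..5]={A,X2}  "bb"  orig:{A}
  [0..2]=∅  "aaa"
  [1..3]=∅  "aab"
  [2..4]={S}  "abb"
  [3..5]={A,X2}  "bbb"  orig:{A}
  [0..3]=∅  "aaab"
  [1..4]=∅  "aabb"
  [2..5]={S,X2}  "abbb"  orig:{S}
  [0..4]=∅  "aaabb"
  [1..5]={S}  "aabbb"
  [0..5]=∅  "aaabbb"

S ∉ T[0,5] ⇒ NO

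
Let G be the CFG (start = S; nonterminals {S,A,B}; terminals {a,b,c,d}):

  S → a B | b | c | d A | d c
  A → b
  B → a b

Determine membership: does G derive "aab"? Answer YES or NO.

Convert to CNF:
  S -> T0 B | T2 A | T2 T3 | b | c
  A -> b
  B -> T0 T1
  T0 -> a
  T1 -> b
  T2 -> d
  T3 -> c

CYK table (by increasing span):
  [0..0]={T0}  "a"  orig:{}
  [1..1]={T0}  "a"  orig:{}
  [2..2]={A,S,T1}  "b"  orig:{A,S}
  [0..1]=∅  "aa"
  [1..2]={B}  "ab"
  [0..2]={S}  "aab"

S ∈ T[0,2] ⇒ YES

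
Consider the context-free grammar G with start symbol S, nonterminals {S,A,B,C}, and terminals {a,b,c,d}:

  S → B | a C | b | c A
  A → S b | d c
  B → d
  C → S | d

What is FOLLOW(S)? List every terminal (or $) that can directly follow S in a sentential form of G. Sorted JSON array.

Compute FIRST by fixpoint:
[1]
  A via A→d c: +{d}
  B via B→d: +{d}
  C via C→d: +{d}
  S via S→B: +{d}
  S via S→a C: +{a}
  S via S→b: +{b}
  S via S→c A: +{c}
  FIRST(S)={a,b,c,d}  FIRST(A)={d}  FIRST(B)={d}  FIRST(C)={d}
[2]
  A via A→S b: +{a,b,c}
  C via C→S: +{a,b,c}
  FIRST(S)={a,b,c,d}  FIRST(A)={a,b,c,d}  FIRST(B)={d}  FIRST(C)={a,b,c,d}
[3] (stable)
  FIRST(S)={a,b,c,d}  FIRST(A)={a,b,c,d}  FIRST(B)={d}  FIRST(C)={a,b,c,d}

FOLLOW sets:
seed FOLLOW(S) with $
pass 1:
  A→S b: FOLLOW(S) ⊇ FIRST(b) = {b}; new: +{b}
  S→B: FOLLOW(B) ⊇ FOLLOW(S) ⊇ {$,b}; new: +{$,b}
  S→a C: FOLLOW(C) ⊇ FOLLOW(S) ⊇ {$,b}; new: +{$,b}
  S→c A: FOLLOW(A) ⊇ FOLLOW(S) ⊇ {$,b}; new: +{$,b}
  FOLLOW[S]={$,b}  FOLLOW[A]={$,b}  FOLLOW[B]={$,b}  FOLLOW[C]={$,b}
pass 2: (no change)
  FOLLOW[S]={$,b}  FOLLOW[A]={$,b}  FOLLOW[B]={$,b}  FOLLOW[C]={$,b}

FOLLOW(S) = ["$", "b"]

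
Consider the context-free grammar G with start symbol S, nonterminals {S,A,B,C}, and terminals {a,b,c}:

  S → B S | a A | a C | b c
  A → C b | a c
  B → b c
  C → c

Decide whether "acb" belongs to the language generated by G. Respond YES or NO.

CNF form of G:
  S -> B S | T0 T2 | T1 A | T1 C
  A -> C T0 | T1 T2
  B -> T0 T2
  C -> c
  T0 -> b
  T1 -> a
  T2 -> c

CYK table (by increasing span):
  cell(0,0) a: {T1}  orig:{}
  cell(1,1) c: {C,T2}  orig:{C}
  cell(2,2) b: {T0}  orig:{}
  cell(0,1) ac: {A,S}
  cell(1,2) cb: {A}
  cell(0,2) acb: {S}

S ∈ T[0,2] ⇒ YES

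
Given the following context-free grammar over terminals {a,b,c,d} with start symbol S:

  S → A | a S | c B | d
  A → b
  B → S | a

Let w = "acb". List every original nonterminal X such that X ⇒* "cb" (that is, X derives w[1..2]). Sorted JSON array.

CNF form of G:
  S -> T0 S | T1 B | b | d
  A -> b
  B -> T0 S | T1 B | a | b | d
  T0 -> a
  T1 -> c

CYK fill, restricted to cells inside w[1..2]:
  [1..1]={T1}  "c"  orig:{}
  [2..2]={A,B,S}  "b"
  [1..2]={B,S}  "cb"

Original NTs in T[1,2] deriving "cb": ["B", "S"]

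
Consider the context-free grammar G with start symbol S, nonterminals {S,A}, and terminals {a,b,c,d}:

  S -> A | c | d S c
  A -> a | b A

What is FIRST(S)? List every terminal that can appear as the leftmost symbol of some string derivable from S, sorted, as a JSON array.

FIRST sets, iterate to fixpoint:
[1]
  A via A→a: +{a}
  A via A→b A: +{b}
  S via S→A: +{a,b}
  S via S→c: +{c}
  S via S→d S c: +{d}
  FIRST(S)={a,b,c,d}  FIRST(A)={a,b}
[2] (no change)
  FIRST(S)={a,b,c,d}  FIRST(A)={a,b}

FIRST(S) = ["a", "b", "c", "d"]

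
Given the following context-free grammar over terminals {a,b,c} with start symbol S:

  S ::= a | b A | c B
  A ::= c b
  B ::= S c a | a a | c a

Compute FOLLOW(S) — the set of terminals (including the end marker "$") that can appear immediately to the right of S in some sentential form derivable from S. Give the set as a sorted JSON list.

Compute FIRST by fixpoint:
[1]
  A via A→c b: +{c}
  B via B→a a: +{a}
  B via B→c a: +{c}
  S via S→a: +{a}
  S via S→b A: +{b}
  S via S→c B: +{c}
  S: {a,b,c}  A: {c}  B: {a,c}
[2]
  B via B→S c a: +{b}
  S: {a,b,c}  A: {c}  B: {a,b,c}
[3] (no change)
  S: {a,b,c}  A: {c}  B: {a,b,c}

FOLLOW sets:
initialize: $ ∈ FOLLOW(S)
[1]
  B→S c a: FOLLOW(S) ⊇ FIRST(c) = {c}; new: +{c}
  S→b A: FOLLOW(A) ⊇ FOLLOW(S) ⊇ {$,c}; new: +{$,c}
  S→c B: FOLLOW(B) ⊇ FOLLOW(S) ⊇ {$,c}; new: +{$,c}
  FOLLOW(S)={$,c}  FOLLOW(A)={$,c}  FOLLOW(B)={$,c}
[2] (stable)
  FOLLOW(S)={$,c}  FOLLOW(A)={$,c}  FOLLOW(B)={$,c}

FOLLOW(S) = ["$", "c"]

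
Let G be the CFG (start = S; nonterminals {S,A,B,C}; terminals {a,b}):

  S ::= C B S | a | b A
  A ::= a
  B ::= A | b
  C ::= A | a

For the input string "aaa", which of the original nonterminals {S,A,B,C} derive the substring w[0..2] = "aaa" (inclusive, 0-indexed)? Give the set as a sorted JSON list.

CNF form of G:
  S -> C X1 | T0 A | a
  A -> a
  B -> a | b
  C -> a
  T0 -> b
  X1 -> B S

CYK table (by increasing span), restricted to cells inside w[0..2]:
  [0..0]={A,B,C,S}  "a"
  [1..1]={A,B,C,S}  "a"
  [2..2]={A,B,C,S}  "a"
  [0..1]={X1}  "aa"  orig:{}
  [1..2]={X1}  "aa"  orig:{}
  [0..2]={S}  "aaa"

Original NTs in T[0,2] deriving "aaa": ["S"]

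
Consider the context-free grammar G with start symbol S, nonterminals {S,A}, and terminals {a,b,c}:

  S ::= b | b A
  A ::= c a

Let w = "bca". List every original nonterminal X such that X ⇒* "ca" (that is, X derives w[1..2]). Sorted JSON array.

CNF form of G:
  S -> T2 A | b
  A -> T0 T1
  T0 -> c
  T1 -> a
  T2 -> b

Fill CYK table bottom-up, restricted to cells inside w[1..2]:
  cell(1,1) c: {T0}  orig:{}
  cell(2,2) a: {T1}  orig:{}
  cell(1,2) ca: {A}

Original NTs in T[1,2] deriving "ca": ["A"]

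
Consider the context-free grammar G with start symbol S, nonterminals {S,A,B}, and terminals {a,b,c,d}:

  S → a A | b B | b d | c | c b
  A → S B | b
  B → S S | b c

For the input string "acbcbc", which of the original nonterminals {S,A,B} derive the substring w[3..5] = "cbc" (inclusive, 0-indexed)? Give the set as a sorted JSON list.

Convert to CNF:
  S -> T0 B | T0 T3 | T1 T0 | T2 A | c
  A -> S B | b
  B -> S S | T0 T1
  T0 -> b
  T1 -> c
  T2 -> a
  T3 -> d

CYK table (by increasing span) — only the sub-triangle for w[3..5]:
  [3..3]={S,T1}  "c"  orig:{S}
  [4..4]={A,T0}  "b"  orig:{A}
  [5..5]={S,T1}  "c"  orig:{S}
  [3..4]={S}  "cb"
  [4..5]={B}  "bc"
  [3..5]={A,B}  "cbc"

Original NTs in T[3,5] deriving "cbc": ["A", "B"]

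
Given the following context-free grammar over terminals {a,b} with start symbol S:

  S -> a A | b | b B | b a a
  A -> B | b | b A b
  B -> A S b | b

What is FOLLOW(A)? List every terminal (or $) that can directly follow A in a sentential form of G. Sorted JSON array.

FIRST iteration:
round 1:
  A via A→b: +{b}
  B via B→A S b: +{b}
  S via S→a A: +{a}
  S via S→b: +{b}
  FIRST[S]={a,b}  FIRST[A]={b}  FIRST[B]={b}
round 2: — fixpoint
  FIRST[S]={a,b}  FIRST[A]={b}  FIRST[B]={b}

FOLLOW iteration:
initialize: $ ∈ FOLLOW(S)
pass 1:
  A→b A b: FOLLOW(A) ⊇ FIRST(b) = {b}; new: +{b}
  B→A S b: FOLLOW(A) ⊇ FIRST(S) = {a,b}; new: +{a}
  B→A S b: FOLLOW(S) ⊇ FIRST(b) = {b}; new: +{b}
  S→a A: FOLLOW(A) ⊇ FOLLOW(S) ⊇ {$,b}; new: +{$}
  S→b B: FOLLOW(B) ⊇ FOLLOW(S) ⊇ {$,b}; new: +{$,b}
  S: {$,b}  A: {$,a,b}  B: {$,b}
pass 2:
  A→B: FOLLOW(B) ⊇ FOLLOW(A) ⊇ {$,a,b}; new: +{a}
  S: {$,b}  A: {$,a,b}  B: {$,a,b}
pass 3: done
  S: {$,b}  A: {$,a,b}  B: {$,a,b}

FOLLOW(A) = ["$", "a", "b"]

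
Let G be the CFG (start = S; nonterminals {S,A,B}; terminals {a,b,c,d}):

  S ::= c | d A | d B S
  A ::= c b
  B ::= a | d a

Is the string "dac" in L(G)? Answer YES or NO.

CNF form of G:
  S -> T2 A | T2 X4 | c
  A -> T0 T1
  B -> T2 T3 | a
  T0 -> c
  T1 -> b
  T2 -> d
  T3 -> a
  X4 -> B S

CYK table (by increasing span):
  [0..0]={T2}  "d"  orig:{}
  [1..1]={B,T3}  "a"  orig:{B}
  [2..2]={S,T0}  "c"  orig:{S}
  [0..1]={B}  "da"
  [1..2]={X4}  "ac"  orig:{}
  [0..2]={S,X4}  "dac"  orig:{S}

S ∈ T[0,2] ⇒ YES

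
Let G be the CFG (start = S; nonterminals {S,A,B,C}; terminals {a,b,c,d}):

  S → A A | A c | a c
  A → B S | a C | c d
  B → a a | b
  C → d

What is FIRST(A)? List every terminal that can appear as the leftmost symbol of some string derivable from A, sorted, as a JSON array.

FIRST sets, iterate to fixpoint:
round 1:
  A via A→a C: +{a}
  A via A→c d: +{c}
  B via B→a a: +{a}
  B via B→b: +{b}
  C via C→d: +{d}
  S via S→A A: +{a,c}
  FIRST[S]={a,c}  FIRST[A]={a,c}  FIRST[B]={a,b}  FIRST[C]={d}
round 2:
  A via A→B S: +{b}
  S via S→A A: +{b}
  FIRST[S]={a,b,c}  FIRST[A]={a,b,c}  FIRST[B]={a,b}  FIRST[C]={d}
round 3: (no change)
  FIRST[S]={a,b,c}  FIRST[A]={a,b,c}  FIRST[B]={a,b}  FIRST[C]={d}

FIRST(A) = ["a", "b", "c"]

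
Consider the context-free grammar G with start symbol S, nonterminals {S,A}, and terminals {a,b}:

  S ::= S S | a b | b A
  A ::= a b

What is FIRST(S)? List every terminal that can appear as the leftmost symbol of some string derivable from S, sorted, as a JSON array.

FIRST sets, iterate to fixpoint:
[1]
  A via A→a b: +{a}
  S via S→a b: +{a}
  S via S→b A: +{b}
  S: {a,b}  A: {a}
[2] (no change)
  S: {a,b}  A: {a}

FIRST(S) = ["a", "b"]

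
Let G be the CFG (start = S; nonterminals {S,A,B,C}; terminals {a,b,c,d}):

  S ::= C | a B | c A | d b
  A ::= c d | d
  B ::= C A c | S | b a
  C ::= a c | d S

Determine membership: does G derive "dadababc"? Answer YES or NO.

Convert to CNF:
  S -> T0 A | T1 S | T1 T3 | T2 B | T2 T0
  A -> T0 T1 | d
  B -> C X4 | T0 A | T1 S | T1 T3 | T2 B | T2 T0 | T3 T2
  C -> T1 S | T2 T0
  T0 -> c
  T1 -> d
  T2 -> a
  T3 -> b
  X4 -> A T0

Fill CYK table bottom-up:
  T[0,0] 'd' = {A,T1}  orig:{A}
  T[1,1] 'a' = {T2}  orig:{}
  T[2,2] 'd' = {A,T1}  orig:{A}
  T[3,3] 'a' = {T2}  orig:{}
  T[4,4] 'b' = {T3}  orig:{}
  T[5,5] 'a' = {T2}  orig:{}
  T[6,6] 'b' = {T3}  orig:{}
  T[7,7] 'c' = {T0}  orig:{}
  T[0,1] 'da' = ∅
  T[1,2] 'ad' = ∅
  T[2,3] 'da' = ∅
  T[3,4] 'ab' = ∅
  T[4,5] 'ba' = {B}
  T[5,6] 'ab' = ∅
  T[6,7] 'bc' = ∅
  T[0,2] 'dad' = ∅
  T[1,3] 'ada' = ∅
  T[2,4] 'dab' = ∅
  T[3,5] 'aba' = {B,S}
  T[4,6] 'bab' = ∅
  T[5,7] 'abc' = ∅
  T[0,3] 'dada' = ∅
  T[1,4] 'adab' = ∅
  T[2,5] 'daba' = {B,C,S}
  T[3,6] 'abab' = ∅
  T[4,7] 'babc' = ∅
  T[0,4] 'dadab' = ∅
  T[1,5] 'adaba' = {B,S}
  T[2,6] 'dabab' = ∅
  T[3,7] 'ababc' = ∅
  T[0,5] 'dadaba' = {B,C,S}
  T[1,6] 'adabab' = ∅
  T[2,7] 'dababc' = ∅
  T[0,6] 'dadabab' = ∅
  T[1,7] 'adababc' = ∅
  T[0,7] 'dadababc' = ∅

S ∉ T[0,7] ⇒ NO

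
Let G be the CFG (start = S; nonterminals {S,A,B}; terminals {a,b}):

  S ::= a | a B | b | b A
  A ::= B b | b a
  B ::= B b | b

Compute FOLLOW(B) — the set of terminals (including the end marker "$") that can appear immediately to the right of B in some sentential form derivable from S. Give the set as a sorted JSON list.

Compute FIRST by fixpoint:
round 1:
  A via A→b a: +{b}
  B via B→b: +{b}
  S via S→a: +{a}
  S via S→b: +{b}
  S: {a,b}  A: {b}  B: {b}
round 2: — fixpoint
  S: {a,b}  A: {b}  B: {b}

FOLLOW sets:
initialize: $ ∈ FOLLOW(S)
[1]
  A→B b: FOLLOW(B) ⊇ FIRST(b) = {b}; new: +{b}
  S→a B: FOLLOW(B) ⊇ FOLLOW(S) ⊇ {$}; new: +{$}
  S→b A: FOLLOW(A) ⊇ FOLLOW(S) ⊇ {$}; new: +{$}
  S: {$}  A: {$}  B: {$,b}
[2] done
  S: {$}  A: {$}  B: {$,b}

FOLLOW(B) = ["$", "b"]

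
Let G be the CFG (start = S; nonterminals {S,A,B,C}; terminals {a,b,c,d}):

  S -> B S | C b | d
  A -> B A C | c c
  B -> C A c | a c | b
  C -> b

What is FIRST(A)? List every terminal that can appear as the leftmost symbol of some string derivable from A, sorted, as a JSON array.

FIRST iteration:
iter 1:
  A via A→c c: +{c}
  B via B→a c: +{a}
  B via B→b: +{b}
  C via C→b: +{b}
  S via S→B S: +{a,b}
  S via S→d: +{d}
  S: {a,b,d}  A: {c}  B: {a,b}  C: {b}
iter 2:
  A via A→B A C: +{a,b}
  S: {a,b,d}  A: {a,b,c}  B: {a,b}  C: {b}
iter 3: (stable)
  S: {a,b,d}  A: {a,b,c}  B: {a,b}  C: {b}

FIRST(A) = ["a", "b", "c"]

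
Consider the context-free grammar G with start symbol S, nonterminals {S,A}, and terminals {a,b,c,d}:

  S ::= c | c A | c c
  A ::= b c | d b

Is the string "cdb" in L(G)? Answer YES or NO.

CNF form of G:
  S -> T1 A | T1 T1 | c
  A -> T0 T1 | T2 T0
  T0 -> b
  T1 -> c
  T2 -> d

CYK table (by increasing span):
  [0..0]={S,T1}  "c"  orig:{S}
  [1..1]={T2}  "d"  orig:{}
  [2..2]={T0}  "b"  orig:{}
  [0..1]=∅  "cd"
  [1..2]={A}  "db"
  [0..2]={S}  "cdb"

S ∈ T[0,2] ⇒ YES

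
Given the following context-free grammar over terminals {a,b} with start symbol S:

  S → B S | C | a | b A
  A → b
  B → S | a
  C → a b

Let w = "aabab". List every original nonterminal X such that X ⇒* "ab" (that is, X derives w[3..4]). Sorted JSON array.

Convert to CNF:
  S -> B S | T0 T1 | T1 A | a
  A -> b
  B -> B S | T0 T1 | T1 A | a
  C -> T0 T1
  T0 -> a
  T1 -> b

CYK table (by increasing span) — only the sub-triangle for w[3..4]:
  T[3,3] 'a' = {B,S,T0}  orig:{B,S}
  T[4,4] 'b' = {A,T1}  orig:{A}
  T[3,4] 'ab' = {B,C,S}

Original NTs in T[3,4] deriving "ab": ["B", "C", "S"]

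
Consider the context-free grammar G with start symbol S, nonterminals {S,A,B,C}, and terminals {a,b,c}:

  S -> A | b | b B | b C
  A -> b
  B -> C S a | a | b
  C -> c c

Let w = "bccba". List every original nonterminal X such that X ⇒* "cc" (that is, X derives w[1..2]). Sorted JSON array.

Convert to CNF:
  S -> T2 B | T2 C | b
  A -> b
  B -> C X3 | a | b
  C -> T1 T1
  T0 -> a
  T1 -> c
  T2 -> b
  X3 -> S T0

Fill CYK table bottom-up, restricted to cells inside w[1..2]:
  [1..1]={T1}  "c"  orig:{}
  [2..2]={T1}  "c"  orig:{}
  [1..2]={C}  "cc"

Original NTs in T[1,2] deriving "cc": ["C"]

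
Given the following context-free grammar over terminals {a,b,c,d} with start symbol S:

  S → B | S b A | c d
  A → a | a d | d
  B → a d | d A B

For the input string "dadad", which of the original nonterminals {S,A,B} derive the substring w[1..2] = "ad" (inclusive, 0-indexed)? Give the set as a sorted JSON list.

CNF form of G:
  S -> S X5 | T0 T1 | T1 X6 | T3 T1
  A -> T0 T1 | a | d
  B -> T0 T1 | T1 X4
  T0 -> a
  T1 -> d
  T2 -> b
  T3 -> c
  X4 -> A B
  X5 -> T2 A
  X6 -> A B

Fill CYK table bottom-up (cells [i..j] with 1 ≤ i ≤ j ≤ 2 only):
  [1..1]={A,T0}  "a"  orig:{A}
  [2..2]={A,T1}  "d"  orig:{A}
  [1..2]={A,B,S}  "ad"

Original NTs in T[1,2] deriving "ad": ["A", "B", "S"]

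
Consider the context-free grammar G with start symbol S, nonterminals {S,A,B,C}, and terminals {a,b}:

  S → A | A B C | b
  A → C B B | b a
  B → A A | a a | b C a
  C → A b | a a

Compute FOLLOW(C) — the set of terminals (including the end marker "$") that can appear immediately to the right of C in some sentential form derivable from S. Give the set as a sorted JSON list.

FIRST iteration:
[1]
  A via A→b a: +{b}
  B via B→A A: +{b}
  B via B→a a: +{a}
  C via C→A b: +{b}
  C via C→a a: +{a}
  S via S→A: +{b}
  S: {b}  A: {b}  B: {a,b}  C: {a,b}
[2]
  A via A→C B B: +{a}
  S via S→A: +{a}
  S: {a,b}  A: {a,b}  B: {a,b}  C: {a,b}
[3] (stable)
  S: {a,b}  A: {a,b}  B: {a,b}  C: {a,b}

Compute FOLLOW by fixpoint:
initialize: $ ∈ FOLLOW(S)
pass 1:
  A→C B B: FOLLOW(C) ⊇ FIRST(B) = {a,b}; new: +{a,b}
  A→C B B: FOLLOW(B) ⊇ FIRST(B) = {a,b}; new: +{a,b}
  B→A A: FOLLOW(A) ⊇ FIRST(A) = {a,b}; new: +{a,b}
  S→A: FOLLOW(A) ⊇ FOLLOW(S) ⊇ {$}; new: +{$}
  S→A B C: FOLLOW(C) ⊇ FOLLOW(S) ⊇ {$}; new: +{$}
  FOLLOW[S]={$}  FOLLOW[A]={$,a,b}  FOLLOW[B]={a,b}  FOLLOW[C]={$,a,b}
pass 2:
  A→C B B: FOLLOW(B) ⊇ FOLLOW(A) ⊇ {$,a,b}; new: +{$}
  FOLLOW[S]={$}  FOLLOW[A]={$,a,b}  FOLLOW[B]={$,a,b}  FOLLOW[C]={$,a,b}
pass 3: (no change)
  FOLLOW[S]={$}  FOLLOW[A]={$,a,b}  FOLLOW[B]={$,a,b}  FOLLOW[C]={$,a,b}

FOLLOW(C) = ["$", "a", "b"]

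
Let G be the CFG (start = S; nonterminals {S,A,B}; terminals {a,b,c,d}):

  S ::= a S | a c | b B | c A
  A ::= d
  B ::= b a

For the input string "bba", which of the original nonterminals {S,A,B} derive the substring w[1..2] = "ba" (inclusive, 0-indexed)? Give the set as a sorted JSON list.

Convert to CNF:
  S -> T0 B | T1 S | T1 T2 | T2 A
  A -> d
  B -> T0 T1
  T0 -> b
  T1 -> a
  T2 -> c

CYK table (by increasing span) — only the sub-triangle for w[1..2]:
  cell(1,1) b: {T0}  orig:{}
  cell(2,2) a: {T1}  orig:{}
  cell(1,2) ba: {B}

Original NTs in T[1,2] deriving "ba": ["B"]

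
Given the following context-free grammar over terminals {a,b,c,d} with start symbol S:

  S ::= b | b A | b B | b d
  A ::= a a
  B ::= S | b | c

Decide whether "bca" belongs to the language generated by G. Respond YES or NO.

CNF form of G:
  S -> T1 A | T1 B | T1 T2 | b
  A -> T0 T0
  B -> T1 A | T1 B | T1 T2 | b | c
  T0 -> a
  T1 -> b
  T2 -> d

CYK table (by increasing span):
  T[0,0] 'b' = {B,S,T1}  orig:{B,S}
  T[1,1] 'c' = {B}
  T[2,2] 'a' = {T0}  orig:{}
  T[0,1] 'bc' = {B,S}
  T[1,2] 'ca' = ∅
  T[0,2] 'bca' = ∅

S ∉ T[0,2] ⇒ NO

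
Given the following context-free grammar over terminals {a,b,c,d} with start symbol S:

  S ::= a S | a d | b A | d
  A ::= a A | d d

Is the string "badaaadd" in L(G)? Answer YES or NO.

Convert to CNF:
  S -> T0 S | T0 T1 | T2 A | d
  A -> T0 A | T1 T1
  T0 -> a
  T1 -> d
  T2 -> b

CYK table (by increasing span):
  [0..0]={T2}  "b"  orig:{}
  [1..1]={T0}  "a"  orig:{}
  [2..2]={S,T1}  "d"  orig:{S}
  [3..3]={T0}  "a"  orig:{}
  [4..4]={T0}  "a"  orig:{}
  [5..5]={T0}  "a"  orig:{}
  [6..6]={S,T1}  "d"  orig:{S}
  [7..7]={S,T1}  "d"  orig:{S}
  [0..1]=∅  "ba"
  [1..2]={S}  "ad"
  [2..3]=∅  "da"
  [3..4]=∅  "aa"
  [4..5]=∅  "aa"
  [5..6]={S}  "ad"
  [6..7]={A}  "dd"
  [0..2]=∅  "bad"
  [1..3]=∅  "ada"
  [2..4]=∅  "daa"
  [3..5]=∅  "aaa"
  [4..6]={S}  "aad"
  [5..7]={A}  "add"
  [0..3]=∅  "bada"
  [1..4]=∅  "adaa"
  [2..5]=∅  "daaa"
  [3..6]={S}  "aaad"
  [4..7]={A}  "aadd"
  [0..4]=∅  "badaa"
  [1..5]=∅  "adaaa"
  [2..6]=∅  "daaad"
  [3..7]={A}  "aaadd"
  [0..5]=∅  "badaaa"
  [1..6]=∅  "adaaad"
  [2..7]=∅  "daaadd"
  [0..6]=∅  "badaaad"
  [1..7]=∅  "adaaadd"
  [0..7]=∅  "badaaadd"

S ∉ T[0,7] ⇒ NO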